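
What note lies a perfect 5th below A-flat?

Db

A down a perfect fifth is D, so the target letter is D.
From Ab, a perfect fifth is 7 semitones down: Db.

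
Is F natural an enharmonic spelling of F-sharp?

Two spellings are enharmonically equivalent only if they share a pitch class.
Here F → 5, F# → 6; 5 ≠ 6, so they are not.

No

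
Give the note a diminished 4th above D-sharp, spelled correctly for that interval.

G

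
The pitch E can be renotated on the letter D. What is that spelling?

D##

Plain D sits 2 semitones below E, so on the letter D the same pitch needs a double sharp: D##.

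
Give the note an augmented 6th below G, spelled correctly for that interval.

Bbb

G down a major sixth is Bb, so the target letter is B.
From G, an augmented sixth is 10 semitones down: Bbb.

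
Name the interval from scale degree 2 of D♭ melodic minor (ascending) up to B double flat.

Scale degree 2 of Db melodic minor (ascending) is Eb.
Eb up to Bbb: letters E→B make it a fifth; 6 semitones makes it diminished.

diminished fifth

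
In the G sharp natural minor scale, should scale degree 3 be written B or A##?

Each scale degree takes a distinct letter name. Degree 3 of a scale on G must use the letter B.
B and A## are enharmonically the same pitch, but only B uses the letter B, so it is the correct spelling here.

B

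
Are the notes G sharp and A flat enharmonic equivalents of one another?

Yes

G# is pitch class 8; Ab is pitch class 8.
All spellings map to pitch class 8, so they are enharmonically equivalent.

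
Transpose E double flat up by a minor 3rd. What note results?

Gbb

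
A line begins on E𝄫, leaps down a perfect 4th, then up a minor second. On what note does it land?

Cbb

A perfect fourth down from Ebb is Bbb (letter B, 5 semitones down).
A minor second up from Bbb is Cbb (letter C, 1 semitone up).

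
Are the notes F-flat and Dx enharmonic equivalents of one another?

Fb is pitch class 4; D## is pitch class 4.
All spellings map to pitch class 4, so they are enharmonically equivalent.

Yes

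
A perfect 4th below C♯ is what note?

C down a perfect fourth is G, so the target letter is G.
From C#, a perfect fourth is 5 semitones down: G#.

G#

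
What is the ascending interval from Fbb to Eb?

augmented seventh

The letter names run F→E, a span of 6 letter steps, so the interval is some kind of seventh.
Fbb to Eb is 12 semitones. A major seventh is 11, so 12 makes it augmented.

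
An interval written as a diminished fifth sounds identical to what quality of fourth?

augmented

A diminished fifth spans 6 semitones.
A fourth spanning 6 semitones is augmented (the perfect fourth is 5).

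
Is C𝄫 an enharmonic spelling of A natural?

No

Cbb is pitch class 10; A is pitch class 9.
The pitch classes differ (10 vs. 9), so they are not enharmonic equivalents.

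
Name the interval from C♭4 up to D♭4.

major second

The letter names run C→D, a span of 1 letter step, so the interval is some kind of second.
Cb to Db is 2 semitones. A major second is 2, so 2 makes it major.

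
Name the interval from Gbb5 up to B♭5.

augmented third

Counting letters G–A–B gives a third.
Gbb→Bb = 5 semitones, 1 wider than the major third (4), so augmented.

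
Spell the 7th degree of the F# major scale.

E#

Degree 7 takes the letter 6 steps above F, which is E.
In major, degree 7 sits 11 semitones above the tonic. F# + 11 semitones is pitch class 5, spelled on E as E#.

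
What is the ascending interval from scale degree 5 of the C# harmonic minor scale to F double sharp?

major seventh

Scale degree 5 of C# harmonic minor is G#.
G# up to F##: letters G→F make it a seventh; 11 semitones makes it major.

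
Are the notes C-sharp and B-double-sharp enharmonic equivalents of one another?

Yes

C# = pitch class 1 and B## = pitch class 1 — the same pitch class, so they are enharmonic equivalents.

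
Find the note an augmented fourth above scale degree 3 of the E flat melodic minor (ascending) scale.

C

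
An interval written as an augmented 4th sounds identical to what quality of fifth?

An augmented fourth spans 6 semitones.
A fifth spanning 6 semitones is diminished (the perfect fifth is 7).

diminished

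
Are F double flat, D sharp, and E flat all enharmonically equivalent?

Yes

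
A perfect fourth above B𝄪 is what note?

B up a perfect fourth is E, so the target letter is E.
From B##, a perfect fourth is 5 semitones up: E##.

E##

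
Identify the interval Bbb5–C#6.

The letter names run B→C, a span of 1 letter step, so the interval is some kind of second.
Bbb to C# is 4 semitones. A major second is 2, so 4 makes it doubly augmented.

doubly augmented second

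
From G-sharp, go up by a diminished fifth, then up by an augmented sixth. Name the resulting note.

A diminished fifth up from G# is D (letter D, 6 semitones up).
An augmented sixth up from D is B# (letter B, 10 semitones up).

B#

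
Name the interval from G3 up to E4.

major sixth

Counting letters G–A–B–C–D–E gives a sixth.
G→E = 9 semitones, exactly the major sixth.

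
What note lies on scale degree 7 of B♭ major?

A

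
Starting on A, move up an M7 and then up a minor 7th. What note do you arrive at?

A major seventh up from A is G# (letter G, 11 semitones up).
A minor seventh up from G# is F# (letter F, 10 semitones up).

F#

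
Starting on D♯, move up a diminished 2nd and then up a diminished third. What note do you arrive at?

Gbb

A diminished second up from D# is Eb (letter E, 0 semitones up).
A diminished third up from Eb is Gbb (letter G, 2 semitones up).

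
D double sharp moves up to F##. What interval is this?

minor third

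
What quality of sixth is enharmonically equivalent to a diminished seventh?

major

A diminished seventh spans 9 semitones.
A sixth spanning 9 semitones is major (the major sixth is 9).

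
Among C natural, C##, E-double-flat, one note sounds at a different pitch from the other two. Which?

C

In 12-tone equal temperament, enharmonic equivalents share a pitch class. C is pitch class 0; C## is pitch class 2; Ebb is pitch class 2.
C## and Ebb share pitch class 2, while C is pitch class 0.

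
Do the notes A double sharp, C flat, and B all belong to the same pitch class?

A## = pitch class 11 and Cb = pitch class 11 and B = pitch class 11 — the same pitch class, so they are enharmonic equivalents.

Yes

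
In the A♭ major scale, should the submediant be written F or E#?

F

Each scale degree takes a distinct letter name. Degree 6 of a scale on A must use the letter F.
F and E# are enharmonically the same pitch, but only F uses the letter F, so it is the correct spelling here.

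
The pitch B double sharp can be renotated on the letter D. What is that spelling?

Db

Plain D sits 1 semitone above B##, so on the letter D the same pitch needs a flat: Db.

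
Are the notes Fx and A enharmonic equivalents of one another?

No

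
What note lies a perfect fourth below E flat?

Bb

E down a perfect fourth is B, so the target letter is B.
From Eb, a perfect fourth is 5 semitones down: Bb.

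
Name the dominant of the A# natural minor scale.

E#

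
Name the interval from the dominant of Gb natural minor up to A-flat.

perfect fifth

The dominant of Gb natural minor is Db.
Db up to Ab: letters D→A make it a fifth; 7 semitones makes it perfect.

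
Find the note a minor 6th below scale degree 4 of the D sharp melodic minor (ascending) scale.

B#

Scale degree 4 of D# melodic minor (ascending) is G#.
A minor sixth (8 semitones) below G# lands on the letter B, giving B#.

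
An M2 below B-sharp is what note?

A second below B lands on the letter A.
A major second spans 2 semitones, so B# moves to pitch class 10. On the letter A that is A#.

A#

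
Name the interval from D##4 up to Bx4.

major sixth

The letter names run D→B, a span of 5 letter steps, so the interval is some kind of sixth.
D## to B## is 9 semitones. A major sixth is 9, so 9 makes it major.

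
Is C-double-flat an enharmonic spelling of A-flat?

No

Two spellings are enharmonically equivalent only if they share a pitch class.
Here Cbb → 10, Ab → 8; 8 ≠ 10, so they are not.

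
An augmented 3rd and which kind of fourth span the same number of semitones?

perfect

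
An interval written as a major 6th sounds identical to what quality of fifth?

doubly augmented

A major sixth spans 9 semitones.
A fifth spanning 9 semitones is doubly augmented (the perfect fifth is 7).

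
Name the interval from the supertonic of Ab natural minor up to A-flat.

The supertonic of Ab natural minor is Bb.
Bb up to Ab: letters B→A make it a seventh; 10 semitones makes it minor.

minor seventh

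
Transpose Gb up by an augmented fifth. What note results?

G up a perfect fifth is D, so the target letter is D.
From Gb, an augmented fifth is 8 semitones up: D.

D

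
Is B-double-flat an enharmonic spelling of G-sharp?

Bbb is pitch class 9; G# is pitch class 8.
The pitch classes differ (9 vs. 8), so they are not enharmonic equivalents.

No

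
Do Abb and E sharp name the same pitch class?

Abb is pitch class 7; E# is pitch class 5.
The pitch classes differ (7 vs. 5), so they are not enharmonic equivalents.

No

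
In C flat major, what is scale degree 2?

Db

Degree 2 takes the letter 1 step above C, which is D.
In major, degree 2 sits 2 semitones above the tonic. Cb + 2 semitones is pitch class 1, spelled on D as Db.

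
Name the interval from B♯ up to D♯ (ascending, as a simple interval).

minor third

The letter names run B→D, a span of 2 letter steps, so the interval is some kind of third.
B# to D# is 3 semitones. A major third is 4, so 3 makes it minor.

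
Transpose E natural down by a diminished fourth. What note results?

E down a perfect fourth is B, so the target letter is B.
From E, a diminished fourth is 4 semitones down: B#.

B#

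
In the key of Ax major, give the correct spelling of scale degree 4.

Degree 4 takes the letter 3 steps above A, which is D.
In major, degree 4 sits 5 semitones above the tonic. A## + 5 semitones is pitch class 4, spelled on D as D##.

D##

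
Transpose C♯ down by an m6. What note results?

A sixth below C lands on the letter E.
A minor sixth spans 8 semitones, so C# moves to pitch class 5. On the letter E that is E#.

E#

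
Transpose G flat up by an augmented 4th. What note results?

C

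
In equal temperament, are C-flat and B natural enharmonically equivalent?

Cb is pitch class 11; B is pitch class 11.
All spellings map to pitch class 11, so they are enharmonically equivalent.

Yes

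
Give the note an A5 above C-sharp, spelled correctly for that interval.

G##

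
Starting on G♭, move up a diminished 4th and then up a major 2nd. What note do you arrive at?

Dbb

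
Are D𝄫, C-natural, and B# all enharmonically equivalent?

Yes

Dbb is pitch class 0; C is pitch class 0; B# is pitch class 0.
All spellings map to pitch class 0, so they are enharmonically equivalent.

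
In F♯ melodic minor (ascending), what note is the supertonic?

G#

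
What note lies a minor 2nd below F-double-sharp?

A second below F lands on the letter E.
A minor second spans 1 semitone, so F## moves to pitch class 6. On the letter E that is E##.

E##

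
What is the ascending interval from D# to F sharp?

minor third

Counting letters D–E–F gives a third.
D#→F# = 3 semitones, 1 narrower than the major third (4), so minor.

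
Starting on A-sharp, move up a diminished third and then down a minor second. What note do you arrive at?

B

A diminished third up from A# is C (letter C, 2 semitones up).
A minor second down from C is B (letter B, 1 semitone down).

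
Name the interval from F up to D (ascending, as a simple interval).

Counting letters F–G–A–B–C–D gives a sixth.
F→D = 9 semitones, exactly the major sixth.

major sixth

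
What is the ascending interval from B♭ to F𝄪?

The letter names run B→F, a span of 4 letter steps, so the interval is some kind of fifth.
Bb to F## is 9 semitones. A perfect fifth is 7, so 9 makes it doubly augmented.

doubly augmented fifth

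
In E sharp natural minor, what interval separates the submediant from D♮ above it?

minor second

The submediant of E# natural minor is C#.
C# up to D: letters C→D make it a second; 1 semitone makes it minor.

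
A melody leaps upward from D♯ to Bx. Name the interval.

augmented sixth

The letter names run D→B, a span of 5 letter steps, so the interval is some kind of sixth.
D# to B## is 10 semitones. A major sixth is 9, so 10 makes it augmented.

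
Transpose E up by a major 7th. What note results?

D#

E up a major seventh is D#, so the target letter is D.
From E, a major seventh is 11 semitones up: D#.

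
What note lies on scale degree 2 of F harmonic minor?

G

The F harmonic minor scale runs F G Ab Bb C Db E.
Degree 2 is G.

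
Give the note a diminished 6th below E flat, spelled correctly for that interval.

A sixth below E lands on the letter G.
A diminished sixth spans 7 semitones, so Eb moves to pitch class 8. On the letter G that is G#.

G#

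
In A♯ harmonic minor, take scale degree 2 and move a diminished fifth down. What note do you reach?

E##

Scale degree 2 of A# harmonic minor is B#.
A diminished fifth (6 semitones) below B# lands on the letter E, giving E##.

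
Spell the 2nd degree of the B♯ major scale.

The B# major scale runs B# C## D## E# F## G## A##.
Degree 2 is C##.

C##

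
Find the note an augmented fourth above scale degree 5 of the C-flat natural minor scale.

C

Scale degree 5 of Cb natural minor is Gb.
An augmented fourth (6 semitones) above Gb lands on the letter C, giving C.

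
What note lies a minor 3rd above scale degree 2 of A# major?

D#

Scale degree 2 of A# major is B#.
A minor third (3 semitones) above B# lands on the letter D, giving D#.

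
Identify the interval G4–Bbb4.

diminished third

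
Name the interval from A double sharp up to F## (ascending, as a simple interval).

The letter names run A→F, a span of 5 letter steps, so the interval is some kind of sixth.
A## to F## is 8 semitones. A major sixth is 9, so 8 makes it minor.

minor sixth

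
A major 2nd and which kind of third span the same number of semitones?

A major second spans 2 semitones.
A third spanning 2 semitones is diminished (the major third is 4).

diminished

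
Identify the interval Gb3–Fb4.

Counting letters G–A–B–C–D–E–F gives a seventh.
Gb→Fb = 10 semitones, 1 narrower than the major seventh (11), so minor.

minor seventh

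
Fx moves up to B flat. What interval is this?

doubly diminished fourth

The letter names run F→B, a span of 3 letter steps, so the interval is some kind of fourth.
F## to Bb is 3 semitones. A perfect fourth is 5, so 3 makes it doubly diminished.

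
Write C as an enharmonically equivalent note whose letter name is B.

C is pitch class 0. The letter B alone is pitch class 11.
To reach pitch class 0 from B requires an offset of +1 semitone, i.e. sharp: B#.

B#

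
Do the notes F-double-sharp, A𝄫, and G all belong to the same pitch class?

Yes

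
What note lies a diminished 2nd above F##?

F up a major second is G, so the target letter is G.
From F##, a diminished second is 0 semitones up: G.

G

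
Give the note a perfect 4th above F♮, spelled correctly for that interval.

F up a perfect fourth is Bb, so the target letter is B.
From F, a perfect fourth is 5 semitones up: Bb.

Bb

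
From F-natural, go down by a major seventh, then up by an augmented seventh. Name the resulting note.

F#

A major seventh down from F is Gb (letter G, 11 semitones down).
An augmented seventh up from Gb is F# (letter F, 12 semitones up).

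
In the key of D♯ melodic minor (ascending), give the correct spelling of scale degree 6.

B#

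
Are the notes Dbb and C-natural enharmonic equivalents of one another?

Dbb is pitch class 0; C is pitch class 0.
All spellings map to pitch class 0, so they are enharmonically equivalent.

Yes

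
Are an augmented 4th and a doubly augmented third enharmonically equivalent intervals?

Yes

An augmented fourth spans 6 semitones; a doubly augmented third spans 6.
They are enharmonically equivalent.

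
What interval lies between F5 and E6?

major seventh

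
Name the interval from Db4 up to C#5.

Counting letters D–E–F–G–A–B–C gives a seventh.
Db→C# = 12 semitones, 1 wider than the major seventh (11), so augmented.

augmented seventh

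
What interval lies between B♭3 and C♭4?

minor second

The letter names run B→C, a span of 1 letter step, so the interval is some kind of second.
Bb to Cb is 1 semitone. A major second is 2, so 1 makes it minor.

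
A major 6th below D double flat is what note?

Fbb

D down a major sixth is F, so the target letter is F.
From Dbb, a major sixth is 9 semitones down: Fbb.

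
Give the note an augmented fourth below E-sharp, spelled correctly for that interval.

B

A fourth below E lands on the letter B.
An augmented fourth spans 6 semitones, so E# moves to pitch class 11. On the letter B that is B.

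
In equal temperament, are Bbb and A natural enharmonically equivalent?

Yes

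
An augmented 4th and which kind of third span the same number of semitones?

An augmented fourth spans 6 semitones.
A third spanning 6 semitones is doubly augmented (the major third is 4).

doubly augmented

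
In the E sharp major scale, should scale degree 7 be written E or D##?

D##

Each scale degree takes a distinct letter name. Degree 7 of a scale on E must use the letter D.
D## and E are enharmonically the same pitch, but only D## uses the letter D, so it is the correct spelling here.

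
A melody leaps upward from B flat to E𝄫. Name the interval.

The letter names run B→E, a span of 3 letter steps, so the interval is some kind of fourth.
Bb to Ebb is 4 semitones. A perfect fourth is 5, so 4 makes it diminished.

diminished fourth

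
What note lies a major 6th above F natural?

A sixth above F lands on the letter D.
A major sixth spans 9 semitones, so F moves to pitch class 2. On the letter D that is D.

D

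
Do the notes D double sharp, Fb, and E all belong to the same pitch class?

Yes

D## is pitch class 4; Fb is pitch class 4; E is pitch class 4.
All spellings map to pitch class 4, so they are enharmonically equivalent.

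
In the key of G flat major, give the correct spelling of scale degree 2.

The Gb major scale runs Gb Ab Bb Cb Db Eb F.
Degree 2 is Ab.

Ab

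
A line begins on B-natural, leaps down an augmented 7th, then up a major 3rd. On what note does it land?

An augmented seventh down from B is Cb (letter C, 12 semitones down).
A major third up from Cb is Eb (letter E, 4 semitones up).

Eb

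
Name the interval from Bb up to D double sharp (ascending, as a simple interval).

doubly augmented third

The letter names run B→D, a span of 2 letter steps, so the interval is some kind of third.
Bb to D## is 6 semitones. A major third is 4, so 6 makes it doubly augmented.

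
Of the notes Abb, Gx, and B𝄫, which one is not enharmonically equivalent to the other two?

Abb

In 12-tone equal temperament, enharmonic equivalents share a pitch class. Abb is pitch class 7; G## is pitch class 9; Bbb is pitch class 9.
G## and Bbb share pitch class 9, while Abb is pitch class 7.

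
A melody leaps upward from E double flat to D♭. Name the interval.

major seventh

The letter names run E→D, a span of 6 letter steps, so the interval is some kind of seventh.
Ebb to Db is 11 semitones. A major seventh is 11, so 11 makes it major.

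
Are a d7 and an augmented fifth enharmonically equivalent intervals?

A diminished seventh spans 9 semitones; an augmented fifth spans 8.
The spans differ, so they are not enharmonic equivalents.

No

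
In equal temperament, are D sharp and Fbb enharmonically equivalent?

D# = pitch class 3 and Fbb = pitch class 3 — the same pitch class, so they are enharmonic equivalents.

Yes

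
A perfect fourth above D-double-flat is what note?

D up a perfect fourth is G, so the target letter is G.
From Dbb, a perfect fourth is 5 semitones up: Gbb.

Gbb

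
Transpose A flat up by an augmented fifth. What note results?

E

A up a perfect fifth is E, so the target letter is E.
From Ab, an augmented fifth is 8 semitones up: E.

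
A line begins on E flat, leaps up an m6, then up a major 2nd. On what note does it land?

Db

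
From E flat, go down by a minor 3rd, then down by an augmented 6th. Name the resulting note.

Ebb

A minor third down from Eb is C (letter C, 3 semitones down).
An augmented sixth down from C is Ebb (letter E, 10 semitones down).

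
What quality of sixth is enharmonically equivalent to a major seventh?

A major seventh spans 11 semitones.
A sixth spanning 11 semitones is doubly augmented (the major sixth is 9).

doubly augmented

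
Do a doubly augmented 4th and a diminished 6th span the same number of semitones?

Yes

A doubly augmented fourth spans 7 semitones; a diminished sixth spans 7.
They are enharmonically equivalent.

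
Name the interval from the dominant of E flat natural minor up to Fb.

The dominant of Eb natural minor is Bb.
Bb up to Fb: letters B→F make it a fifth; 6 semitones makes it diminished.

diminished fifth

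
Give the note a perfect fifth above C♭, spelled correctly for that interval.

Gb

C up a perfect fifth is G, so the target letter is G.
From Cb, a perfect fifth is 7 semitones up: Gb.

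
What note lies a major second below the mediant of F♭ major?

Gb

The mediant of Fb major is Ab.
A major second (2 semitones) below Ab lands on the letter G, giving Gb.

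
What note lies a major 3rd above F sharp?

F up a major third is A, so the target letter is A.
From F#, a major third is 4 semitones up: A#.

A#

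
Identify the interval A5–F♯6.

The letter names run A→F, a span of 5 letter steps, so the interval is some kind of sixth.
A to F# is 9 semitones. A major sixth is 9, so 9 makes it major.

major sixth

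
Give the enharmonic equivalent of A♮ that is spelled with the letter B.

Plain B sits 2 semitones above A, so on the letter B the same pitch needs a double flat: Bbb.

Bbb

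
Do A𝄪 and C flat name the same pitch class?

Yes

A## is pitch class 11; Cb is pitch class 11.
All spellings map to pitch class 11, so they are enharmonically equivalent.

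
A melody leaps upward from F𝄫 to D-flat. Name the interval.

The letter names run F→D, a span of 5 letter steps, so the interval is some kind of sixth.
Fbb to Db is 10 semitones. A major sixth is 9, so 10 makes it augmented.

augmented sixth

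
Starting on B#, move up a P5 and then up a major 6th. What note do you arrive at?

A perfect fifth up from B# is F## (letter F, 7 semitones up).
A major sixth up from F## is D## (letter D, 9 semitones up).

D##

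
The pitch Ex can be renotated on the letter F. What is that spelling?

Plain F sits 1 semitone below E##, so on the letter F the same pitch needs a sharp: F#.

F#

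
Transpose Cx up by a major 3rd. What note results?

C up a major third is E, so the target letter is E.
From C##, a major third is 4 semitones up: E##.

E##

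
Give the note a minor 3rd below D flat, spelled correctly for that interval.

A third below D lands on the letter B.
A minor third spans 3 semitones, so Db moves to pitch class 10. On the letter B that is Bb.

Bb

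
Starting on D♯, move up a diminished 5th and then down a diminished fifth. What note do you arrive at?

A diminished fifth up from D# is A (letter A, 6 semitones up).
A diminished fifth down from A is D# (letter D, 6 semitones down).

D#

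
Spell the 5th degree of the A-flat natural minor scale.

The Ab natural minor scale runs Ab Bb Cb Db Eb Fb Gb.
Degree 5 is Eb.

Eb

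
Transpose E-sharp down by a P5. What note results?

A#

E down a perfect fifth is A, so the target letter is A.
From E#, a perfect fifth is 7 semitones down: A#.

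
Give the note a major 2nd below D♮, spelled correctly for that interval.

D down a major second is C, so the target letter is C.
From D, a major second is 2 semitones down: C.

C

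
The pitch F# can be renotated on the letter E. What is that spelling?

E##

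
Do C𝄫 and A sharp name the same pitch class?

Cbb is pitch class 10; A# is pitch class 10.
All spellings map to pitch class 10, so they are enharmonically equivalent.

Yes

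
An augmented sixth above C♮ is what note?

A sixth above C lands on the letter A.
An augmented sixth spans 10 semitones, so C moves to pitch class 10. On the letter A that is A#.

A#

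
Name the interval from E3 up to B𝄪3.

Counting letters E–F–G–A–B gives a fifth.
E→B## = 9 semitones, 2 wider than the perfect fifth (7), so doubly augmented.

doubly augmented fifth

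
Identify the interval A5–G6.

The letter names run A→G, a span of 6 letter steps, so the interval is some kind of seventh.
A to G is 10 semitones. A major seventh is 11, so 10 makes it minor.

minor seventh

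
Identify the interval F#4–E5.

minor seventh

Counting letters F–G–A–B–C–D–E gives a seventh.
F#→E = 10 semitones, 1 narrower than the major seventh (11), so minor.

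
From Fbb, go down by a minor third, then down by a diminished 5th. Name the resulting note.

Gb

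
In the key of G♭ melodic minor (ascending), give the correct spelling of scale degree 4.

Degree 4 takes the letter 3 steps above G, which is C.
In melodic minor (ascending), degree 4 sits 5 semitones above the tonic. Gb + 5 semitones is pitch class 11, spelled on C as Cb.

Cb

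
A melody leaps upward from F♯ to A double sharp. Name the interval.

augmented third

Counting letters F–G–A gives a third.
F#→A## = 5 semitones, 1 wider than the major third (4), so augmented.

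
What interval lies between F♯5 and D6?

minor sixth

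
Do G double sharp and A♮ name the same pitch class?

Yes

G## is pitch class 9; A is pitch class 9.
All spellings map to pitch class 9, so they are enharmonically equivalent.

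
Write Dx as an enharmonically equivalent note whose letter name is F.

Fb

Plain F sits 1 semitone above D##, so on the letter F the same pitch needs a flat: Fb.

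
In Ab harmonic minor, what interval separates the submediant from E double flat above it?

The submediant of Ab harmonic minor is Fb.
Fb up to Ebb: letters F→E make it a seventh; 10 semitones makes it minor.

minor seventh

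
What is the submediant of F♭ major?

Db

The Fb major scale runs Fb Gb Ab Bbb Cb Db Eb.
Degree 6 is Db.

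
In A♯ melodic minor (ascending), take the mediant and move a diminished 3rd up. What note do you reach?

Eb

The mediant of A# melodic minor (ascending) is C#.
A diminished third (2 semitones) above C# lands on the letter E, giving Eb.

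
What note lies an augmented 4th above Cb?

F

A fourth above C lands on the letter F.
An augmented fourth spans 6 semitones, so Cb moves to pitch class 5. On the letter F that is F.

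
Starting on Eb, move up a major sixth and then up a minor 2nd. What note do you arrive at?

Db

A major sixth up from Eb is C (letter C, 9 semitones up).
A minor second up from C is Db (letter D, 1 semitone up).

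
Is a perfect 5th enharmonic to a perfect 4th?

No

A perfect fifth spans 7 semitones; a perfect fourth spans 5.
The spans differ, so they are not enharmonic equivalents.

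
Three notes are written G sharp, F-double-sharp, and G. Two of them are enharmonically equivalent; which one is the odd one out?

In 12-tone equal temperament, enharmonic equivalents share a pitch class. G# is pitch class 8; F## is pitch class 7; G is pitch class 7.
F## and G share pitch class 7, while G# is pitch class 8.

G#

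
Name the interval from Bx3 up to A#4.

diminished seventh

Counting letters B–C–D–E–F–G–A gives a seventh.
B##→A# = 9 semitones, 2 narrower than the major seventh (11), so diminished.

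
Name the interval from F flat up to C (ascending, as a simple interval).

Counting letters F–G–A–B–C gives a fifth.
Fb→C = 8 semitones, 1 wider than the perfect fifth (7), so augmented.

augmented fifth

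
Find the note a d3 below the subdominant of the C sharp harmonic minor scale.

D##

The subdominant of C# harmonic minor is F#.
A diminished third (2 semitones) below F# lands on the letter D, giving D##.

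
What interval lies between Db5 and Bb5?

The letter names run D→B, a span of 5 letter steps, so the interval is some kind of sixth.
Db to Bb is 9 semitones. A major sixth is 9, so 9 makes it major.

major sixth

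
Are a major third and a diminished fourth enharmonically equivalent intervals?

Yes

A major third spans 4 semitones; a diminished fourth spans 4.
They are enharmonically equivalent.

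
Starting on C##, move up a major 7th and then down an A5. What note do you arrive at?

E#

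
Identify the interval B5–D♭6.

The letter names run B→D, a span of 2 letter steps, so the interval is some kind of third.
B to Db is 2 semitones. A major third is 4, so 2 makes it diminished.

diminished third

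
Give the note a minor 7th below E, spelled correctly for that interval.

E down a major seventh is F, so the target letter is F.
From E, a minor seventh is 10 semitones down: F#.

F#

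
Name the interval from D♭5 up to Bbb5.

The letter names run D→B, a span of 5 letter steps, so the interval is some kind of sixth.
Db to Bbb is 8 semitones. A major sixth is 9, so 8 makes it minor.

minor sixth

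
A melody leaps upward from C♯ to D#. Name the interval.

Counting letters C–D gives a second.
C#→D# = 2 semitones, exactly the major second.

major second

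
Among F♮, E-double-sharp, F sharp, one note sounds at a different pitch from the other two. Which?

In 12-tone equal temperament, enharmonic equivalents share a pitch class. F is pitch class 5; E## is pitch class 6; F# is pitch class 6.
E## and F# share pitch class 6, while F is pitch class 5.

F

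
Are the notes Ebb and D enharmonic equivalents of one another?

Yes

Ebb = pitch class 2 and D = pitch class 2 — the same pitch class, so they are enharmonic equivalents.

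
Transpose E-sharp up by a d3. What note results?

G

E up a major third is G#, so the target letter is G.
From E#, a diminished third is 2 semitones up: G.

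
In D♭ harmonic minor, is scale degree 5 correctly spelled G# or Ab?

Each scale degree takes a distinct letter name. Degree 5 of a scale on D must use the letter A.
Ab and G# are enharmonically the same pitch, but only Ab uses the letter A, so it is the correct spelling here.

Ab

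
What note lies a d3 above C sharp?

A third above C lands on the letter E.
A diminished third spans 2 semitones, so C# moves to pitch class 3. On the letter E that is Eb.

Eb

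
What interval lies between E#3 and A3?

diminished fourth

Counting letters E–F–G–A gives a fourth.
E#→A = 4 semitones, 1 narrower than the perfect fourth (5), so diminished.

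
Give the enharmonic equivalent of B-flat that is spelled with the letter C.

Cbb

Plain C sits 2 semitones above Bb, so on the letter C the same pitch needs a double flat: Cbb.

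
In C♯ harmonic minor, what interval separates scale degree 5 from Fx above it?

Scale degree 5 of C# harmonic minor is G#.
G# up to F##: letters G→F make it a seventh; 11 semitones makes it major.

major seventh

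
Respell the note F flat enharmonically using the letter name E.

E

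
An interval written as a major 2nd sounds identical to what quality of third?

diminished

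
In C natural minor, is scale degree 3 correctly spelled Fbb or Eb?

Each scale degree takes a distinct letter name. Degree 3 of a scale on C must use the letter E.
Eb and Fbb are enharmonically the same pitch, but only Eb uses the letter E, so it is the correct spelling here.

Eb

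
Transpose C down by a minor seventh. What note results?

C down a major seventh is Db, so the target letter is D.
From C, a minor seventh is 10 semitones down: D.

D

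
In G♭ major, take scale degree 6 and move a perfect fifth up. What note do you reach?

Scale degree 6 of Gb major is Eb.
A perfect fifth (7 semitones) above Eb lands on the letter B, giving Bb.

Bb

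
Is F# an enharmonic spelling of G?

No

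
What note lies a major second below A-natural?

A second below A lands on the letter G.
A major second spans 2 semitones, so A moves to pitch class 7. On the letter G that is G.

G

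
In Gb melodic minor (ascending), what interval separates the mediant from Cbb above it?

The mediant of Gb melodic minor (ascending) is Bbb.
Bbb up to Cbb: letters B→C make it a second; 1 semitone makes it minor.

minor second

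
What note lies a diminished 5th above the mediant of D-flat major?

Cb

The mediant of Db major is F.
A diminished fifth (6 semitones) above F lands on the letter C, giving Cb.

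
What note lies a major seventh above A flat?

A up a major seventh is G#, so the target letter is G.
From Ab, a major seventh is 11 semitones up: G.

G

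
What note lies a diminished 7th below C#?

D##

C down a major seventh is Db, so the target letter is D.
From C#, a diminished seventh is 9 semitones down: D##.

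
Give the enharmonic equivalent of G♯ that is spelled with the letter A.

Plain A sits 1 semitone above G#, so on the letter A the same pitch needs a flat: Ab.

Ab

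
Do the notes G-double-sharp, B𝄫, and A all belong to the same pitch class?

Yes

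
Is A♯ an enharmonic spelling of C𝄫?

A# = pitch class 10 and Cbb = pitch class 10 — the same pitch class, so they are enharmonic equivalents.

Yes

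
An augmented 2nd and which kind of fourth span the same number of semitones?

An augmented second spans 3 semitones.
A fourth spanning 3 semitones is doubly diminished (the perfect fourth is 5).

doubly diminished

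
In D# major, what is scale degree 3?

The D# major scale runs D# E# F## G# A# B# C##.
Degree 3 is F##.

F##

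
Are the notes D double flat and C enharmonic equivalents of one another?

Yes

Dbb is pitch class 0; C is pitch class 0.
All spellings map to pitch class 0, so they are enharmonically equivalent.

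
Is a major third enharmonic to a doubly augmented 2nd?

Yes

A major third spans 4 semitones; a doubly augmented second spans 4.
They are enharmonically equivalent.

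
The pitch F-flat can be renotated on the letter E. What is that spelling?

E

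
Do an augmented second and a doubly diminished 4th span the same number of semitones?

Yes

An augmented second spans 3 semitones; a doubly diminished fourth spans 3.
They are enharmonically equivalent.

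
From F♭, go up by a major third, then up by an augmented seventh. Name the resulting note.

A major third up from Fb is Ab (letter A, 4 semitones up).
An augmented seventh up from Ab is G# (letter G, 12 semitones up).

G#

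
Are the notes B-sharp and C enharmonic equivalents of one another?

Yes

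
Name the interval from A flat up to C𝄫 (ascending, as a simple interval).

diminished third

The letter names run A→C, a span of 2 letter steps, so the interval is some kind of third.
Ab to Cbb is 2 semitones. A major third is 4, so 2 makes it diminished.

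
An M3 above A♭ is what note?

A third above A lands on the letter C.
A major third spans 4 semitones, so Ab moves to pitch class 0. On the letter C that is C.

C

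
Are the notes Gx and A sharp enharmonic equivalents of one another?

No

G## is pitch class 9; A# is pitch class 10.
The pitch classes differ (9 vs. 10), so they are not enharmonic equivalents.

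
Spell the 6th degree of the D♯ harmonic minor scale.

B

The D# harmonic minor scale runs D# E# F# G# A# B C##.
Degree 6 is B.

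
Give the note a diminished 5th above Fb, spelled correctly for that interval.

F up a perfect fifth is C, so the target letter is C.
From Fb, a diminished fifth is 6 semitones up: Cbb.

Cbb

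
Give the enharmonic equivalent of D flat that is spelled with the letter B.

B##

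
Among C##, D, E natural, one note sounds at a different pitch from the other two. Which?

E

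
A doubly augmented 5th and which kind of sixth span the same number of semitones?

A doubly augmented fifth spans 9 semitones.
A sixth spanning 9 semitones is major (the major sixth is 9).

major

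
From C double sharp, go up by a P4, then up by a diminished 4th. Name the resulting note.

B

A perfect fourth up from C## is F## (letter F, 5 semitones up).
A diminished fourth up from F## is B (letter B, 4 semitones up).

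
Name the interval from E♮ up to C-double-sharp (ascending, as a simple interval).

augmented sixth

Counting letters E–F–G–A–B–C gives a sixth.
E→C## = 10 semitones, 1 wider than the major sixth (9), so augmented.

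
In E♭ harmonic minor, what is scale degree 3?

Gb

The Eb harmonic minor scale runs Eb F Gb Ab Bb Cb D.
Degree 3 is Gb.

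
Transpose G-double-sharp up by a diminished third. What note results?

B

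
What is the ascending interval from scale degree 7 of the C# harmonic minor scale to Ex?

augmented fourth

Scale degree 7 of C# harmonic minor is B#.
B# up to E##: letters B→E make it a fourth; 6 semitones makes it augmented.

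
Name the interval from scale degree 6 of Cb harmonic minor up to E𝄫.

perfect fifth

Scale degree 6 of Cb harmonic minor is Abb.
Abb up to Ebb: letters A→E make it a fifth; 7 semitones makes it perfect.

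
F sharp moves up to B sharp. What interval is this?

augmented fourth

Counting letters F–G–A–B gives a fourth.
F#→B# = 6 semitones, 1 wider than the perfect fourth (5), so augmented.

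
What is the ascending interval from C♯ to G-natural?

Counting letters C–D–E–F–G gives a fifth.
C#→G = 6 semitones, 1 narrower than the perfect fifth (7), so diminished.

diminished fifth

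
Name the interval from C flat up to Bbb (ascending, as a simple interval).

The letter names run C→B, a span of 6 letter steps, so the interval is some kind of seventh.
Cb to Bbb is 10 semitones. A major seventh is 11, so 10 makes it minor.

minor seventh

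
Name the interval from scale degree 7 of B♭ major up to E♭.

diminished fifth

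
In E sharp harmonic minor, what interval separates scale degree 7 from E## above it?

Scale degree 7 of E# harmonic minor is D##.
D## up to E##: letters D→E make it a second; 2 semitones makes it major.

major second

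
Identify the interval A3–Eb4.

diminished fifth

Counting letters A–B–C–D–E gives a fifth.
A→Eb = 6 semitones, 1 narrower than the perfect fifth (7), so diminished.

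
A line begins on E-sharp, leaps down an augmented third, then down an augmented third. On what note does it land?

An augmented third down from E# is C (letter C, 5 semitones down).
An augmented third down from C is Abb (letter A, 5 semitones down).

Abb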